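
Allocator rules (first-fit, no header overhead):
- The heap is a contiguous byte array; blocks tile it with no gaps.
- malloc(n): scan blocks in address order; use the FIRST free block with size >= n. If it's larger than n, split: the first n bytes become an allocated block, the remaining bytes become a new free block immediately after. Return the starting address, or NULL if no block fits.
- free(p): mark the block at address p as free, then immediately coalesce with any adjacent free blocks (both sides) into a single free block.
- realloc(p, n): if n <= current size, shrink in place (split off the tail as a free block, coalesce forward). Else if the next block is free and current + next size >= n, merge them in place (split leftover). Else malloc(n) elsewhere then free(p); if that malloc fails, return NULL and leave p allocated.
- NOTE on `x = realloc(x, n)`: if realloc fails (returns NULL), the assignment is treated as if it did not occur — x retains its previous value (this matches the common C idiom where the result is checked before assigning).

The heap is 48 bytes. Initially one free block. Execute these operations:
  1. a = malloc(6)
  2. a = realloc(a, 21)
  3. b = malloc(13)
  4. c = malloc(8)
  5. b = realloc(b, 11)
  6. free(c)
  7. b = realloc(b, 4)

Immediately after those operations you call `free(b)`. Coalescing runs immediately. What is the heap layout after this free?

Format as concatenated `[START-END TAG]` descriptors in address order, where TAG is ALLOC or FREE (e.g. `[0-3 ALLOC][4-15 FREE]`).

Op 1: a = malloc(6) -> a = 0; heap: [0-5 ALLOC][6-47 FREE]
Op 2: a = realloc(a, 21) -> a = 0; heap: [0-20 ALLOC][21-47 FREE]
Op 3: b = malloc(13) -> b = 21; heap: [0-20 ALLOC][21-33 ALLOC][34-47 FREE]
Op 4: c = malloc(8) -> c = 34; heap: [0-20 ALLOC][21-33 ALLOC][34-41 ALLOC][42-47 FREE]
Op 5: b = realloc(b, 11) -> b = 21; heap: [0-20 ALLOC][21-31 ALLOC][32-33 FREE][34-41 ALLOC][42-47 FREE]
Op 6: free(c) -> (freed c); heap: [0-20 ALLOC][21-31 ALLOC][32-47 FREE]
Op 7: b = realloc(b, 4) -> b = 21; heap: [0-20 ALLOC][21-24 ALLOC][25-47 FREE]
free(b): b = 21 -> block [21-24 ALLOC]; mark free, coalesce with adjacent free neighbors -> [0-20 ALLOC][21-47 FREE]

Answer: [0-20 ALLOC][21-47 FREE]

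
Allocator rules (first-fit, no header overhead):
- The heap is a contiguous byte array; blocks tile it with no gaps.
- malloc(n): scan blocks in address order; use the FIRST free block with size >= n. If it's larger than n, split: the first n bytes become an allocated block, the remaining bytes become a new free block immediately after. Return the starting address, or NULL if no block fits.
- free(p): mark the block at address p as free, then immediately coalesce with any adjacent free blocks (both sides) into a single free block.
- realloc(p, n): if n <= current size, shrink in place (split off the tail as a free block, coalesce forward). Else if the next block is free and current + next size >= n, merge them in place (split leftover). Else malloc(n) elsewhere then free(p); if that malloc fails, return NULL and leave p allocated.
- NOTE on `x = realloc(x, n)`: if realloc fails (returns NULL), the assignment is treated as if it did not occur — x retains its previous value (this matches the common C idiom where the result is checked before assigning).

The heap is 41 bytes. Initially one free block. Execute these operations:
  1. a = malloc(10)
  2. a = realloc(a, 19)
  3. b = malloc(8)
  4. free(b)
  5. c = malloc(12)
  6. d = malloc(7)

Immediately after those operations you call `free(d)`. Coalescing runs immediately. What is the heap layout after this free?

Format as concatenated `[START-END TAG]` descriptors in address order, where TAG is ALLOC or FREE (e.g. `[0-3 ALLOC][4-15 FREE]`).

Answer: [0-18 ALLOC][19-30 ALLOC][31-40 FREE]

Derivation:
Op 1: a = malloc(10) -> a = 0; heap: [0-9 ALLOC][10-40 FREE]
Op 2: a = realloc(a, 19) -> a = 0; heap: [0-18 ALLOC][19-40 FREE]
Op 3: b = malloc(8) -> b = 19; heap: [0-18 ALLOC][19-26 ALLOC][27-40 FREE]
Op 4: free(b) -> (freed b); heap: [0-18 ALLOC][19-40 FREE]
Op 5: c = malloc(12) -> c = 19; heap: [0-18 ALLOC][19-30 ALLOC][31-40 FREE]
Op 6: d = malloc(7) -> d = 31; heap: [0-18 ALLOC][19-30 ALLOC][31-37 ALLOC][38-40 FREE]
free(d): d = 31 -> block [31-37 ALLOC]; mark free, coalesce with adjacent free neighbors -> [0-18 ALLOC][19-30 ALLOC][31-40 FREE]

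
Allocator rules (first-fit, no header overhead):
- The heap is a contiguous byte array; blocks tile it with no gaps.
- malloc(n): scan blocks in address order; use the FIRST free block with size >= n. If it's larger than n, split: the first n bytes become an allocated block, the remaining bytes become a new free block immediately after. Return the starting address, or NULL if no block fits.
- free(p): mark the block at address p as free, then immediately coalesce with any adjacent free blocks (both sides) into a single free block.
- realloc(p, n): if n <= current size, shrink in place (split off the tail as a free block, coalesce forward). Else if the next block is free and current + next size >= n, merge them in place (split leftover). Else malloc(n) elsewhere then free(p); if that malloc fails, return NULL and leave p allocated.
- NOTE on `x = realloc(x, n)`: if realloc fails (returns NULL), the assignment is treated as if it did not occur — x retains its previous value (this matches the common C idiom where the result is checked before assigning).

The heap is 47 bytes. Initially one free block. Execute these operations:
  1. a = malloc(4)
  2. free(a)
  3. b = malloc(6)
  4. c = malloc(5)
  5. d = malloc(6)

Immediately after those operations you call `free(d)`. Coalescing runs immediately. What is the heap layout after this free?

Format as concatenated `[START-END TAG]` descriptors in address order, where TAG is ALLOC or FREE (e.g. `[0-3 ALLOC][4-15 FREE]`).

Answer: [0-5 ALLOC][6-10 ALLOC][11-46 FREE]

Derivation:
Op 1: a = malloc(4) -> a = 0; heap: [0-3 ALLOC][4-46 FREE]
Op 2: free(a) -> (freed a); heap: [0-46 FREE]
Op 3: b = malloc(6) -> b = 0; heap: [0-5 ALLOC][6-46 FREE]
Op 4: c = malloc(5) -> c = 6; heap: [0-5 ALLOC][6-10 ALLOC][11-46 FREE]
Op 5: d = malloc(6) -> d = 11; heap: [0-5 ALLOC][6-10 ALLOC][11-16 ALLOC][17-46 FREE]
free(d): d = 11 -> block [11-16 ALLOC]; mark free, coalesce with adjacent free neighbors -> [0-5 ALLOC][6-10 ALLOC][11-46 FREE]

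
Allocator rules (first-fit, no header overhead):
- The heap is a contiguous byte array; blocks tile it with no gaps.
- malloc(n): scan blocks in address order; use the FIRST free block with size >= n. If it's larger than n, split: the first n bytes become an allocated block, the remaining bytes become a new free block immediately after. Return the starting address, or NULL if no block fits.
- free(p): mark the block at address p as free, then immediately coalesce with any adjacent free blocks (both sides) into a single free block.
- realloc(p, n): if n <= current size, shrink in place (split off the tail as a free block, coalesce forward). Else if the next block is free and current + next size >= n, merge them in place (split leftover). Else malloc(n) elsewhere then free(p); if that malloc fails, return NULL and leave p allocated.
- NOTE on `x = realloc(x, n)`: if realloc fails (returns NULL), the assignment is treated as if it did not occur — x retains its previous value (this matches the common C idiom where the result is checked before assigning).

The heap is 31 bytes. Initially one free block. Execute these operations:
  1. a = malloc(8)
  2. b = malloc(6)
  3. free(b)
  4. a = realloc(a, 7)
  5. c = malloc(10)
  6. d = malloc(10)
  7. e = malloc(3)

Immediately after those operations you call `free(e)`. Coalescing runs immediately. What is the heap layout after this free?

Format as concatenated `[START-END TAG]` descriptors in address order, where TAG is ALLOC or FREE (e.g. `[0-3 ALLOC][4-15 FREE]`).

Answer: [0-6 ALLOC][7-16 ALLOC][17-26 ALLOC][27-30 FREE]

Derivation:
Op 1: a = malloc(8) -> a = 0; heap: [0-7 ALLOC][8-30 FREE]
Op 2: b = malloc(6) -> b = 8; heap: [0-7 ALLOC][8-13 ALLOC][14-30 FREE]
Op 3: free(b) -> (freed b); heap: [0-7 ALLOC][8-30 FREE]
Op 4: a = realloc(a, 7) -> a = 0; heap: [0-6 ALLOC][7-30 FREE]
Op 5: c = malloc(10) -> c = 7; heap: [0-6 ALLOC][7-16 ALLOC][17-30 FREE]
Op 6: d = malloc(10) -> d = 17; heap: [0-6 ALLOC][7-16 ALLOC][17-26 ALLOC][27-30 FREE]
Op 7: e = malloc(3) -> e = 27; heap: [0-6 ALLOC][7-16 ALLOC][17-26 ALLOC][27-29 ALLOC][30-30 FREE]
free(e): e = 27 -> block [27-29 ALLOC]; mark free, coalesce with adjacent free neighbors -> [0-6 ALLOC][7-16 ALLOC][17-26 ALLOC][27-30 FREE]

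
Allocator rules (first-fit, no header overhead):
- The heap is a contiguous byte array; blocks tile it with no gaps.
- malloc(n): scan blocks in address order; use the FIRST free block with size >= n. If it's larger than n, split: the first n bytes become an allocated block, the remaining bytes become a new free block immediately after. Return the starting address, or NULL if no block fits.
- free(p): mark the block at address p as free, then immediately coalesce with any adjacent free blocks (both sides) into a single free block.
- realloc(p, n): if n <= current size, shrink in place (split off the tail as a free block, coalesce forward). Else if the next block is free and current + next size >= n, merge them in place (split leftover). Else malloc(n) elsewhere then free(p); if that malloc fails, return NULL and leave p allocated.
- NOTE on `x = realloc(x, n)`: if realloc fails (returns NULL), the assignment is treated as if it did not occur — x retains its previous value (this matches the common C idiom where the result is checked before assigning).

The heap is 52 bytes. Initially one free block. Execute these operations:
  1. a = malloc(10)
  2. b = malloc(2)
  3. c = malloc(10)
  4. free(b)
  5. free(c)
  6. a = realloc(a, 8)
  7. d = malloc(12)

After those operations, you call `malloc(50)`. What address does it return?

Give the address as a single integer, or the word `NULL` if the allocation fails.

Op 1: a = malloc(10) -> a = 0; heap: [0-9 ALLOC][10-51 FREE]
Op 2: b = malloc(2) -> b = 10; heap: [0-9 ALLOC][10-11 ALLOC][12-51 FREE]
Op 3: c = malloc(10) -> c = 12; heap: [0-9 ALLOC][10-11 ALLOC][12-21 ALLOC][22-51 FREE]
Op 4: free(b) -> (freed b); heap: [0-9 ALLOC][10-11 FREE][12-21 ALLOC][22-51 FREE]
Op 5: free(c) -> (freed c); heap: [0-9 ALLOC][10-51 FREE]
Op 6: a = realloc(a, 8) -> a = 0; heap: [0-7 ALLOC][8-51 FREE]
Op 7: d = malloc(12) -> d = 8; heap: [0-7 ALLOC][8-19 ALLOC][20-51 FREE]
malloc(50): first-fit scan over [0-7 ALLOC][8-19 ALLOC][20-51 FREE] -> NULL

Answer: NULL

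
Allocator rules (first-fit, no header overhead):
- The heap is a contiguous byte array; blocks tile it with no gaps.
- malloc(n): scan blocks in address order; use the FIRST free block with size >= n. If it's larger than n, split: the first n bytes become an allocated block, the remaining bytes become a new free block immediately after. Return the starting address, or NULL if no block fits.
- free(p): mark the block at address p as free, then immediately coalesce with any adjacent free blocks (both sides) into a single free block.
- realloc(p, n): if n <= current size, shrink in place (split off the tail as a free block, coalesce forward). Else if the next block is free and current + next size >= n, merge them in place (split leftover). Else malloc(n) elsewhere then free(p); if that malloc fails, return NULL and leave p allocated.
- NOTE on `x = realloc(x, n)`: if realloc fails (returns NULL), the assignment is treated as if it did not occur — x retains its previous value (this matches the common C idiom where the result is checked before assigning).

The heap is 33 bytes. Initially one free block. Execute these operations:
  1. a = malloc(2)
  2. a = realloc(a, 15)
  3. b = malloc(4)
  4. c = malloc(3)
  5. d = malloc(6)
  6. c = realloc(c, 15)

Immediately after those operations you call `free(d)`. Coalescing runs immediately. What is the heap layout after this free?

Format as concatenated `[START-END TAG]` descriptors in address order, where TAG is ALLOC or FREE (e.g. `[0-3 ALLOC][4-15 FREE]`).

Op 1: a = malloc(2) -> a = 0; heap: [0-1 ALLOC][2-32 FREE]
Op 2: a = realloc(a, 15) -> a = 0; heap: [0-14 ALLOC][15-32 FREE]
Op 3: b = malloc(4) -> b = 15; heap: [0-14 ALLOC][15-18 ALLOC][19-32 FREE]
Op 4: c = malloc(3) -> c = 19; heap: [0-14 ALLOC][15-18 ALLOC][19-21 ALLOC][22-32 FREE]
Op 5: d = malloc(6) -> d = 22; heap: [0-14 ALLOC][15-18 ALLOC][19-21 ALLOC][22-27 ALLOC][28-32 FREE]
Op 6: c = realloc(c, 15) -> NULL (c unchanged); heap: [0-14 ALLOC][15-18 ALLOC][19-21 ALLOC][22-27 ALLOC][28-32 FREE]
free(d): d = 22 -> block [22-27 ALLOC]; mark free, coalesce with adjacent free neighbors -> [0-14 ALLOC][15-18 ALLOC][19-21 ALLOC][22-32 FREE]

Answer: [0-14 ALLOC][15-18 ALLOC][19-21 ALLOC][22-32 FREE]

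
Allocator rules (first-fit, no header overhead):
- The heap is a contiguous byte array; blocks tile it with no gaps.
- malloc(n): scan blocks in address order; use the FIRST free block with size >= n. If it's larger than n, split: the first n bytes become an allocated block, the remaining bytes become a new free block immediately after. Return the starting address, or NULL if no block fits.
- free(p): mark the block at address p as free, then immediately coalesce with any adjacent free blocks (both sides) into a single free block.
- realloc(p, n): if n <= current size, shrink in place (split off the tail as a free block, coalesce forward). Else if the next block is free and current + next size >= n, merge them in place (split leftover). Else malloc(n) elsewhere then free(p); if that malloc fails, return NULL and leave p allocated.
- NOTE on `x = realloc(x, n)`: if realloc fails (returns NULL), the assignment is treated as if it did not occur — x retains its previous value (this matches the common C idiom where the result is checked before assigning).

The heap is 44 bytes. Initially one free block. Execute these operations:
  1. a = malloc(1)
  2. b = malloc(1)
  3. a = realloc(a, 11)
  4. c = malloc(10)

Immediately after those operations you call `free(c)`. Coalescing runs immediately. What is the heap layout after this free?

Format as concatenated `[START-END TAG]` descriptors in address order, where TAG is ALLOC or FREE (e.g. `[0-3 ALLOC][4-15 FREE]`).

Op 1: a = malloc(1) -> a = 0; heap: [0-0 ALLOC][1-43 FREE]
Op 2: b = malloc(1) -> b = 1; heap: [0-0 ALLOC][1-1 ALLOC][2-43 FREE]
Op 3: a = realloc(a, 11) -> a = 2; heap: [0-0 FREE][1-1 ALLOC][2-12 ALLOC][13-43 FREE]
Op 4: c = malloc(10) -> c = 13; heap: [0-0 FREE][1-1 ALLOC][2-12 ALLOC][13-22 ALLOC][23-43 FREE]
free(c): c = 13 -> block [13-22 ALLOC]; mark free, coalesce with adjacent free neighbors -> [0-0 FREE][1-1 ALLOC][2-12 ALLOC][13-43 FREE]

Answer: [0-0 FREE][1-1 ALLOC][2-12 ALLOC][13-43 FREE]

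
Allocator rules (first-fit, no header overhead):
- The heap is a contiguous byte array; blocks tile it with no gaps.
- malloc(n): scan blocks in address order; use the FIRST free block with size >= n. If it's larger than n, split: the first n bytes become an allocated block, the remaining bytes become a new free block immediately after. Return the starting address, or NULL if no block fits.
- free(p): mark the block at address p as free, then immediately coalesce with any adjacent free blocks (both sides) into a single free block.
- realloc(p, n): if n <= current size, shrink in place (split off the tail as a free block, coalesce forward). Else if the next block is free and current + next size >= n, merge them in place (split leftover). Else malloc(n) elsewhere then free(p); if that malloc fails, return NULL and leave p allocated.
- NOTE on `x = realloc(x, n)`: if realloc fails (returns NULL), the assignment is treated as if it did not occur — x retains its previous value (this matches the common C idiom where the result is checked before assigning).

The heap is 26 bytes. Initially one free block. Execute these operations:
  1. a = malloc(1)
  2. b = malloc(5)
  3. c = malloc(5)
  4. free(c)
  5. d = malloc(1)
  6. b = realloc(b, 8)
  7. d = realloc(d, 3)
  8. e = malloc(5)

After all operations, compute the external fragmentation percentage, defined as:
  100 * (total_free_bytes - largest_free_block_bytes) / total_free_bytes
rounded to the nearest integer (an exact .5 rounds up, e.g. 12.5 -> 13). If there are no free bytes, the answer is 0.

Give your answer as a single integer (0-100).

Op 1: a = malloc(1) -> a = 0; heap: [0-0 ALLOC][1-25 FREE]
Op 2: b = malloc(5) -> b = 1; heap: [0-0 ALLOC][1-5 ALLOC][6-25 FREE]
Op 3: c = malloc(5) -> c = 6; heap: [0-0 ALLOC][1-5 ALLOC][6-10 ALLOC][11-25 FREE]
Op 4: free(c) -> (freed c); heap: [0-0 ALLOC][1-5 ALLOC][6-25 FREE]
Op 5: d = malloc(1) -> d = 6; heap: [0-0 ALLOC][1-5 ALLOC][6-6 ALLOC][7-25 FREE]
Op 6: b = realloc(b, 8) -> b = 7; heap: [0-0 ALLOC][1-5 FREE][6-6 ALLOC][7-14 ALLOC][15-25 FREE]
Op 7: d = realloc(d, 3) -> d = 1; heap: [0-0 ALLOC][1-3 ALLOC][4-6 FREE][7-14 ALLOC][15-25 FREE]
Op 8: e = malloc(5) -> e = 15; heap: [0-0 ALLOC][1-3 ALLOC][4-6 FREE][7-14 ALLOC][15-19 ALLOC][20-25 FREE]
Free blocks: [3 6] total_free=9 largest=6 -> 100*(9-6)/9 = 300/9 ≈ 33.333 -> rounds to 33

Answer: 33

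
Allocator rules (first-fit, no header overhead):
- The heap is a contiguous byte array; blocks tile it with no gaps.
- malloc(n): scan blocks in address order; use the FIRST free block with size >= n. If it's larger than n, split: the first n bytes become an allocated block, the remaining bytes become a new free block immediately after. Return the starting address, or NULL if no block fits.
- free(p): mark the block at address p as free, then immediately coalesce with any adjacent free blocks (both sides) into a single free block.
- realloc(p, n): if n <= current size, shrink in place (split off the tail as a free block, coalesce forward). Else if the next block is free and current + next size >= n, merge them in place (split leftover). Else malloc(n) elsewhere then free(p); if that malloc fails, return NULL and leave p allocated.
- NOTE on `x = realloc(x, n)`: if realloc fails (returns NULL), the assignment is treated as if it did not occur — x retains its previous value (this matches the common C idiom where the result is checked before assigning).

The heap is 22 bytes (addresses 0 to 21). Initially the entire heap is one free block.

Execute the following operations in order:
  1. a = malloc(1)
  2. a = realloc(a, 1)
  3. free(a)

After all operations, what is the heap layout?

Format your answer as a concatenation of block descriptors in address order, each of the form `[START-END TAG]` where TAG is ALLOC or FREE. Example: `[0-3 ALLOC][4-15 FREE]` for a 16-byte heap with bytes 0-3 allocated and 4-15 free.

Answer: [0-21 FREE]

Derivation:
Op 1: a = malloc(1) -> a = 0; heap: [0-0 ALLOC][1-21 FREE]
Op 2: a = realloc(a, 1) -> a = 0; heap: [0-0 ALLOC][1-21 FREE]
Op 3: free(a) -> (freed a); heap: [0-21 FREE]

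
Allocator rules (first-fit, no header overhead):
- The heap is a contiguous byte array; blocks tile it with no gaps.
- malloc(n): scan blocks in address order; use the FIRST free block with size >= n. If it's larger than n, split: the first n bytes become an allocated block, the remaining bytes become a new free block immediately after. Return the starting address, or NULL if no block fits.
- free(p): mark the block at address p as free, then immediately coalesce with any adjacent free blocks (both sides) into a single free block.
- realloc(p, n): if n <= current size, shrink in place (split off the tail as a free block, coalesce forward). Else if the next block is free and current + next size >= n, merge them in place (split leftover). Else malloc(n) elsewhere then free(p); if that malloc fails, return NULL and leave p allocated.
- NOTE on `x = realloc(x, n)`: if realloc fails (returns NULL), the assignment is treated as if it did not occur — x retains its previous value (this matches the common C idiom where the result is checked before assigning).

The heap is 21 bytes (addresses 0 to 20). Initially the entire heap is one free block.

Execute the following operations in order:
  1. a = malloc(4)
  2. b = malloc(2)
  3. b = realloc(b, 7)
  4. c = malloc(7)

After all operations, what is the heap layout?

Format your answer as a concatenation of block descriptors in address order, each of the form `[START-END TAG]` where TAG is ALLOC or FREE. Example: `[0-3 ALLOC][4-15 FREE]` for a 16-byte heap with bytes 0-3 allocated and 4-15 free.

Answer: [0-3 ALLOC][4-10 ALLOC][11-17 ALLOC][18-20 FREE]

Derivation:
Op 1: a = malloc(4) -> a = 0; heap: [0-3 ALLOC][4-20 FREE]
Op 2: b = malloc(2) -> b = 4; heap: [0-3 ALLOC][4-5 ALLOC][6-20 FREE]
Op 3: b = realloc(b, 7) -> b = 4; heap: [0-3 ALLOC][4-10 ALLOC][11-20 FREE]
Op 4: c = malloc(7) -> c = 11; heap: [0-3 ALLOC][4-10 ALLOC][11-17 ALLOC][18-20 FREE]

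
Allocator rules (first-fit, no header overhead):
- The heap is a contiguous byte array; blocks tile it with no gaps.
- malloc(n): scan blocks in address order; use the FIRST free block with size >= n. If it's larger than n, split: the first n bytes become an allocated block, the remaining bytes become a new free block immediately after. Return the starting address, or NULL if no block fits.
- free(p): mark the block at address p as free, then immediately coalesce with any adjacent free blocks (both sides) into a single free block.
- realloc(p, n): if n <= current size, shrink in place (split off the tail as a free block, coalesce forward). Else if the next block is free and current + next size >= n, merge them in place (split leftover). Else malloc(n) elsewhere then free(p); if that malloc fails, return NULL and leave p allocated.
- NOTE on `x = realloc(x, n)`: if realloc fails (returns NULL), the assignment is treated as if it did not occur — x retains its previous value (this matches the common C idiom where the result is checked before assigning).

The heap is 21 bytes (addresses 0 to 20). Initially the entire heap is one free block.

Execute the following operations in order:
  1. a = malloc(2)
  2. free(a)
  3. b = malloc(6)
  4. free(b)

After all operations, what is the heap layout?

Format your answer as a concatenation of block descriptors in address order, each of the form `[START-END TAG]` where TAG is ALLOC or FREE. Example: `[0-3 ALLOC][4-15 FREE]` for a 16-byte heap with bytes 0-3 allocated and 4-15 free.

Answer: [0-20 FREE]

Derivation:
Op 1: a = malloc(2) -> a = 0; heap: [0-1 ALLOC][2-20 FREE]
Op 2: free(a) -> (freed a); heap: [0-20 FREE]
Op 3: b = malloc(6) -> b = 0; heap: [0-5 ALLOC][6-20 FREE]
Op 4: free(b) -> (freed b); heap: [0-20 FREE]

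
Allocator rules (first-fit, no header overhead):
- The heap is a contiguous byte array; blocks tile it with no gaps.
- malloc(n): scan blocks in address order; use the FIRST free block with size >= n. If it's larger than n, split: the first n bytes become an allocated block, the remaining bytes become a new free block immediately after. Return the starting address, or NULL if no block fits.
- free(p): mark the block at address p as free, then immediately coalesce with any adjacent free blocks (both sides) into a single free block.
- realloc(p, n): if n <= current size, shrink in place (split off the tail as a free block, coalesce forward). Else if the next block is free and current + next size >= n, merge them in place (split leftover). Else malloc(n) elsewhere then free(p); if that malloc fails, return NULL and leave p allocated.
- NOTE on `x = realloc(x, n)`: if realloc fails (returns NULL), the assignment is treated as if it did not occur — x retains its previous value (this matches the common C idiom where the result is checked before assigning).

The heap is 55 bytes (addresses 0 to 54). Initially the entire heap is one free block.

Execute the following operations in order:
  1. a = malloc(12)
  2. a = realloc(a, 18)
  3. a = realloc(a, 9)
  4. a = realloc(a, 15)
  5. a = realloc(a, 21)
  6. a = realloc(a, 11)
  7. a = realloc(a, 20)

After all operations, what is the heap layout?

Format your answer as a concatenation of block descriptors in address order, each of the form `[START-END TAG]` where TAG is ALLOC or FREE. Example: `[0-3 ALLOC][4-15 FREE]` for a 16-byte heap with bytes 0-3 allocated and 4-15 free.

Op 1: a = malloc(12) -> a = 0; heap: [0-11 ALLOC][12-54 FREE]
Op 2: a = realloc(a, 18) -> a = 0; heap: [0-17 ALLOC][18-54 FREE]
Op 3: a = realloc(a, 9) -> a = 0; heap: [0-8 ALLOC][9-54 FREE]
Op 4: a = realloc(a, 15) -> a = 0; heap: [0-14 ALLOC][15-54 FREE]
Op 5: a = realloc(a, 21) -> a = 0; heap: [0-20 ALLOC][21-54 FREE]
Op 6: a = realloc(a, 11) -> a = 0; heap: [0-10 ALLOC][11-54 FREE]
Op 7: a = realloc(a, 20) -> a = 0; heap: [0-19 ALLOC][20-54 FREE]

Answer: [0-19 ALLOC][20-54 FREE]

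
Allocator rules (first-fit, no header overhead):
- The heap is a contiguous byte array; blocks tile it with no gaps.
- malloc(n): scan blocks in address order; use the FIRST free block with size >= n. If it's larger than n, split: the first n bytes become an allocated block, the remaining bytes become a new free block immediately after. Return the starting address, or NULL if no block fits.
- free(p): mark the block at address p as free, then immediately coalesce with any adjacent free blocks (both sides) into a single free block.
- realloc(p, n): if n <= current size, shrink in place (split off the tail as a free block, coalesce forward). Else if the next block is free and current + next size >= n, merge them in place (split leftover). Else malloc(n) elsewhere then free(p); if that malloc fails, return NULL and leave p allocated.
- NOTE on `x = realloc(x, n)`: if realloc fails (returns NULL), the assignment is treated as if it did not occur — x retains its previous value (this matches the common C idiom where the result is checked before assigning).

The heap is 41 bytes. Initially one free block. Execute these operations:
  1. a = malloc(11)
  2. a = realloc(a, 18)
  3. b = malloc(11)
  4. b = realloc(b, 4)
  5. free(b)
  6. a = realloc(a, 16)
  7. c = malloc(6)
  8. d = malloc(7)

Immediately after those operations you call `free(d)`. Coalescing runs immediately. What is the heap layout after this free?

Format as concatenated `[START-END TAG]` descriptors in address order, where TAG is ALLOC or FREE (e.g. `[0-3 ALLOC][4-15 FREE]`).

Answer: [0-15 ALLOC][16-21 ALLOC][22-40 FREE]

Derivation:
Op 1: a = malloc(11) -> a = 0; heap: [0-10 ALLOC][11-40 FREE]
Op 2: a = realloc(a, 18) -> a = 0; heap: [0-17 ALLOC][18-40 FREE]
Op 3: b = malloc(11) -> b = 18; heap: [0-17 ALLOC][18-28 ALLOC][29-40 FREE]
Op 4: b = realloc(b, 4) -> b = 18; heap: [0-17 ALLOC][18-21 ALLOC][22-40 FREE]
Op 5: free(b) -> (freed b); heap: [0-17 ALLOC][18-40 FREE]
Op 6: a = realloc(a, 16) -> a = 0; heap: [0-15 ALLOC][16-40 FREE]
Op 7: c = malloc(6) -> c = 16; heap: [0-15 ALLOC][16-21 ALLOC][22-40 FREE]
Op 8: d = malloc(7) -> d = 22; heap: [0-15 ALLOC][16-21 ALLOC][22-28 ALLOC][29-40 FREE]
free(d): d = 22 -> block [22-28 ALLOC]; mark free, coalesce with adjacent free neighbors -> [0-15 ALLOC][16-21 ALLOC][22-40 FREE]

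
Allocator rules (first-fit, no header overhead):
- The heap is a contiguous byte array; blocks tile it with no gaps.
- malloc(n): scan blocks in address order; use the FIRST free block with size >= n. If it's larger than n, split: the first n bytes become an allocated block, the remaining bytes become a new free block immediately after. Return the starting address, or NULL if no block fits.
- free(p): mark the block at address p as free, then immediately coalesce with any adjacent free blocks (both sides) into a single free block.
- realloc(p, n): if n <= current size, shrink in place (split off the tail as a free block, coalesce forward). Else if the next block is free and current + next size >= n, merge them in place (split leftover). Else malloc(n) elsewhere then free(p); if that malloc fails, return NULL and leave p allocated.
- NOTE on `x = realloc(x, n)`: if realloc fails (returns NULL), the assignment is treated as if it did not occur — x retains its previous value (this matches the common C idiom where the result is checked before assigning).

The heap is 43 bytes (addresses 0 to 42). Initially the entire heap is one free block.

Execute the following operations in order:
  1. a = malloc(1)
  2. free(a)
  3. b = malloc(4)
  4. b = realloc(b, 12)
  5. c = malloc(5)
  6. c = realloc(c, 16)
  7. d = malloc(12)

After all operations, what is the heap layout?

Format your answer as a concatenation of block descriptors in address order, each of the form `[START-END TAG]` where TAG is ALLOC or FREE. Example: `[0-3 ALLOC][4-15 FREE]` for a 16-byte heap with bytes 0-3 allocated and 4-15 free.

Op 1: a = malloc(1) -> a = 0; heap: [0-0 ALLOC][1-42 FREE]
Op 2: free(a) -> (freed a); heap: [0-42 FREE]
Op 3: b = malloc(4) -> b = 0; heap: [0-3 ALLOC][4-42 FREE]
Op 4: b = realloc(b, 12) -> b = 0; heap: [0-11 ALLOC][12-42 FREE]
Op 5: c = malloc(5) -> c = 12; heap: [0-11 ALLOC][12-16 ALLOC][17-42 FREE]
Op 6: c = realloc(c, 16) -> c = 12; heap: [0-11 ALLOC][12-27 ALLOC][28-42 FREE]
Op 7: d = malloc(12) -> d = 28; heap: [0-11 ALLOC][12-27 ALLOC][28-39 ALLOC][40-42 FREE]

Answer: [0-11 ALLOC][12-27 ALLOC][28-39 ALLOC][40-42 FREE]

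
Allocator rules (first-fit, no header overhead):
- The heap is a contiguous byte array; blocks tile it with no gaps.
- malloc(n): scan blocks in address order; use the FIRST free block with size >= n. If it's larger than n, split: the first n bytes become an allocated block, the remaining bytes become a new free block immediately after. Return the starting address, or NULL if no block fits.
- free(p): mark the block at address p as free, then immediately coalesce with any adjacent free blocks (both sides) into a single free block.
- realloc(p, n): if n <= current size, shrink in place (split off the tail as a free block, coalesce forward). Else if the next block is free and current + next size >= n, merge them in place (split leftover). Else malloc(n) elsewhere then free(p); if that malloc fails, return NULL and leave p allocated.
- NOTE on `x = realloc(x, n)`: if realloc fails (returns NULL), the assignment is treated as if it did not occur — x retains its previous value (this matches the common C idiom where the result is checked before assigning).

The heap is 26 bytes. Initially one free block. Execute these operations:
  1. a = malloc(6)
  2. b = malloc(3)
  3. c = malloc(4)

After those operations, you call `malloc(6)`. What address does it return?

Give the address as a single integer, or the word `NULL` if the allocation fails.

Op 1: a = malloc(6) -> a = 0; heap: [0-5 ALLOC][6-25 FREE]
Op 2: b = malloc(3) -> b = 6; heap: [0-5 ALLOC][6-8 ALLOC][9-25 FREE]
Op 3: c = malloc(4) -> c = 9; heap: [0-5 ALLOC][6-8 ALLOC][9-12 ALLOC][13-25 FREE]
malloc(6): first-fit scan over [0-5 ALLOC][6-8 ALLOC][9-12 ALLOC][13-25 FREE] -> 13

Answer: 13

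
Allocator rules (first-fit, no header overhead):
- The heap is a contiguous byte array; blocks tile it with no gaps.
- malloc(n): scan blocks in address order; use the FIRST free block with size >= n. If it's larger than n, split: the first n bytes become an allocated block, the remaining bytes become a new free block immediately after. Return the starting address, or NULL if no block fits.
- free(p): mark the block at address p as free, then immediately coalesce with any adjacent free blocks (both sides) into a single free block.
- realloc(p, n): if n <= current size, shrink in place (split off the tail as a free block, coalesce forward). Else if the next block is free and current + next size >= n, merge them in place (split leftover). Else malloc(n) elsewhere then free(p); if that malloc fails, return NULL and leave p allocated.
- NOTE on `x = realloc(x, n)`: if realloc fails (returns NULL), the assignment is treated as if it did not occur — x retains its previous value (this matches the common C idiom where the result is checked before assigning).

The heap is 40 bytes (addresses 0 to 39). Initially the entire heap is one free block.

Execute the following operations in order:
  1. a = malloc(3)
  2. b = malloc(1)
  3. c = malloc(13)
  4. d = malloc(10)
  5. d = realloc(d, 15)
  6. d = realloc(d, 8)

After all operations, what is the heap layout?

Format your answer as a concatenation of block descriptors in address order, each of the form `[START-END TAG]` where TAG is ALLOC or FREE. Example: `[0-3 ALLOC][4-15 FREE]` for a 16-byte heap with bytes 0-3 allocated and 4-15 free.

Op 1: a = malloc(3) -> a = 0; heap: [0-2 ALLOC][3-39 FREE]
Op 2: b = malloc(1) -> b = 3; heap: [0-2 ALLOC][3-3 ALLOC][4-39 FREE]
Op 3: c = malloc(13) -> c = 4; heap: [0-2 ALLOC][3-3 ALLOC][4-16 ALLOC][17-39 FREE]
Op 4: d = malloc(10) -> d = 17; heap: [0-2 ALLOC][3-3 ALLOC][4-16 ALLOC][17-26 ALLOC][27-39 FREE]
Op 5: d = realloc(d, 15) -> d = 17; heap: [0-2 ALLOC][3-3 ALLOC][4-16 ALLOC][17-31 ALLOC][32-39 FREE]
Op 6: d = realloc(d, 8) -> d = 17; heap: [0-2 ALLOC][3-3 ALLOC][4-16 ALLOC][17-24 ALLOC][25-39 FREE]

Answer: [0-2 ALLOC][3-3 ALLOC][4-16 ALLOC][17-24 ALLOC][25-39 FREE]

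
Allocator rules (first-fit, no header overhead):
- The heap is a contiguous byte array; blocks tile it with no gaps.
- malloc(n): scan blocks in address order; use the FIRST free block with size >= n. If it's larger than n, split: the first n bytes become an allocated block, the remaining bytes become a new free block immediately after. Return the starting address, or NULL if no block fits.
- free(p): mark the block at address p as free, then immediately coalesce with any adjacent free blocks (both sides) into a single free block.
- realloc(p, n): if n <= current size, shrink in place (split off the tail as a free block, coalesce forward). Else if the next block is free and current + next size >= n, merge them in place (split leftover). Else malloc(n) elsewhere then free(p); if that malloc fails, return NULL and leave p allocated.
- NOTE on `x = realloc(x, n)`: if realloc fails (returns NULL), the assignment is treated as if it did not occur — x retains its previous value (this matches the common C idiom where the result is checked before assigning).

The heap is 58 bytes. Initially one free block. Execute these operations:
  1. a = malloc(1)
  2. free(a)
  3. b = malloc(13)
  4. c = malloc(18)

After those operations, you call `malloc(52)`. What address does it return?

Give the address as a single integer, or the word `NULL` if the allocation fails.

Op 1: a = malloc(1) -> a = 0; heap: [0-0 ALLOC][1-57 FREE]
Op 2: free(a) -> (freed a); heap: [0-57 FREE]
Op 3: b = malloc(13) -> b = 0; heap: [0-12 ALLOC][13-57 FREE]
Op 4: c = malloc(18) -> c = 13; heap: [0-12 ALLOC][13-30 ALLOC][31-57 FREE]
malloc(52): first-fit scan over [0-12 ALLOC][13-30 ALLOC][31-57 FREE] -> NULL

Answer: NULL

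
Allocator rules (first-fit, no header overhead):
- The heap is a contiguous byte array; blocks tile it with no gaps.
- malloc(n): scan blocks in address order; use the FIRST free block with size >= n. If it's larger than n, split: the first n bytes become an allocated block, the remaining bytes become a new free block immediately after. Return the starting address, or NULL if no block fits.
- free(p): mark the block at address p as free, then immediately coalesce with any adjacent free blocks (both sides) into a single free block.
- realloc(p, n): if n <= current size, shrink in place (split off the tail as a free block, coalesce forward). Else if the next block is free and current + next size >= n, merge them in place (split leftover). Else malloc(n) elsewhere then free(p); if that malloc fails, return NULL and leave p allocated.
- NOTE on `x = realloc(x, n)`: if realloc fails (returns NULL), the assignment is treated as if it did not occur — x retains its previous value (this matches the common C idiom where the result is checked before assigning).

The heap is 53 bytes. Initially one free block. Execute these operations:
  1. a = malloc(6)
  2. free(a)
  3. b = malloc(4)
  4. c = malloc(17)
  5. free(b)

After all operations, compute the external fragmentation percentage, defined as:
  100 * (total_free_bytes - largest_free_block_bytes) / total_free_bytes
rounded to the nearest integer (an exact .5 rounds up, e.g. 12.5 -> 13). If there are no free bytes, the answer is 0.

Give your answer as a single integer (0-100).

Op 1: a = malloc(6) -> a = 0; heap: [0-5 ALLOC][6-52 FREE]
Op 2: free(a) -> (freed a); heap: [0-52 FREE]
Op 3: b = malloc(4) -> b = 0; heap: [0-3 ALLOC][4-52 FREE]
Op 4: c = malloc(17) -> c = 4; heap: [0-3 ALLOC][4-20 ALLOC][21-52 FREE]
Op 5: free(b) -> (freed b); heap: [0-3 FREE][4-20 ALLOC][21-52 FREE]
Free blocks: [4 32] total_free=36 largest=32 -> 100*(36-32)/36 = 400/36 ≈ 11.111 -> rounds to 11

Answer: 11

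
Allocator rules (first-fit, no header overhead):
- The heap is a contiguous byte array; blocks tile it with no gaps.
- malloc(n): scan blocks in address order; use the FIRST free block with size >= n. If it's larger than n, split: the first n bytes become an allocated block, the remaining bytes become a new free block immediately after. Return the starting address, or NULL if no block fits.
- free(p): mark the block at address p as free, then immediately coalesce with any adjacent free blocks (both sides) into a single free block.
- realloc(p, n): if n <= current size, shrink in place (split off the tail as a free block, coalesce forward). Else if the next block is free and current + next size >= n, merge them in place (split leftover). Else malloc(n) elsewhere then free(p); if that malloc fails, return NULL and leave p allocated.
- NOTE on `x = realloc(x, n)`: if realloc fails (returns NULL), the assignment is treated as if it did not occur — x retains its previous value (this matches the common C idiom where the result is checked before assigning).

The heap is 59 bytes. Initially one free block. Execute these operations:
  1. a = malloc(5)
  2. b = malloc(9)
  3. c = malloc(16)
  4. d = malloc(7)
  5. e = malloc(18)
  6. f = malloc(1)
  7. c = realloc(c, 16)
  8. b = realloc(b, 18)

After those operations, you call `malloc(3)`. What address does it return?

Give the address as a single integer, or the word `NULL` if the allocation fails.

Answer: 56

Derivation:
Op 1: a = malloc(5) -> a = 0; heap: [0-4 ALLOC][5-58 FREE]
Op 2: b = malloc(9) -> b = 5; heap: [0-4 ALLOC][5-13 ALLOC][14-58 FREE]
Op 3: c = malloc(16) -> c = 14; heap: [0-4 ALLOC][5-13 ALLOC][14-29 ALLOC][30-58 FREE]
Op 4: d = malloc(7) -> d = 30; heap: [0-4 ALLOC][5-13 ALLOC][14-29 ALLOC][30-36 ALLOC][37-58 FREE]
Op 5: e = malloc(18) -> e = 37; heap: [0-4 ALLOC][5-13 ALLOC][14-29 ALLOC][30-36 ALLOC][37-54 ALLOC][55-58 FREE]
Op 6: f = malloc(1) -> f = 55; heap: [0-4 ALLOC][5-13 ALLOC][14-29 ALLOC][30-36 ALLOC][37-54 ALLOC][55-55 ALLOC][56-58 FREE]
Op 7: c = realloc(c, 16) -> c = 14; heap: [0-4 ALLOC][5-13 ALLOC][14-29 ALLOC][30-36 ALLOC][37-54 ALLOC][55-55 ALLOC][56-58 FREE]
Op 8: b = realloc(b, 18) -> NULL (b unchanged); heap: [0-4 ALLOC][5-13 ALLOC][14-29 ALLOC][30-36 ALLOC][37-54 ALLOC][55-55 ALLOC][56-58 FREE]
malloc(3): first-fit scan over [0-4 ALLOC][5-13 ALLOC][14-29 ALLOC][30-36 ALLOC][37-54 ALLOC][55-55 ALLOC][56-58 FREE] -> 56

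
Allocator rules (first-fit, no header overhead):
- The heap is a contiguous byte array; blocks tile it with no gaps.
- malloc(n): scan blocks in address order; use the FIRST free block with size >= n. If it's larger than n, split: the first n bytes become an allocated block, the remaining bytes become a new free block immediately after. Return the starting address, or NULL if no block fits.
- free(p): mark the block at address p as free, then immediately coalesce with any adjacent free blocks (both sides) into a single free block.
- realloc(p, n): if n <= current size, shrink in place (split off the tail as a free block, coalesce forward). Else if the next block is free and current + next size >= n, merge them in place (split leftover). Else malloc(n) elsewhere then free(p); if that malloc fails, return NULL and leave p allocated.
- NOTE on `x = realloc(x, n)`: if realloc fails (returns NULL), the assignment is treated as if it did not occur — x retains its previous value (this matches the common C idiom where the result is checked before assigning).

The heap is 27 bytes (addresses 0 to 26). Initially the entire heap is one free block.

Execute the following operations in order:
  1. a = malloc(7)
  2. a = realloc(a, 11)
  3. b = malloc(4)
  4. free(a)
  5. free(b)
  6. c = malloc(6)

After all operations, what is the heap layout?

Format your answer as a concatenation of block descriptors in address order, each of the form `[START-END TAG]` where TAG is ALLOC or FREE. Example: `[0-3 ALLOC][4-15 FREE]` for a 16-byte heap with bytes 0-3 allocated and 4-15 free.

Answer: [0-5 ALLOC][6-26 FREE]

Derivation:
Op 1: a = malloc(7) -> a = 0; heap: [0-6 ALLOC][7-26 FREE]
Op 2: a = realloc(a, 11) -> a = 0; heap: [0-10 ALLOC][11-26 FREE]
Op 3: b = malloc(4) -> b = 11; heap: [0-10 ALLOC][11-14 ALLOC][15-26 FREE]
Op 4: free(a) -> (freed a); heap: [0-10 FREE][11-14 ALLOC][15-26 FREE]
Op 5: free(b) -> (freed b); heap: [0-26 FREE]
Op 6: c = malloc(6) -> c = 0; heap: [0-5 ALLOC][6-26 FREE]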